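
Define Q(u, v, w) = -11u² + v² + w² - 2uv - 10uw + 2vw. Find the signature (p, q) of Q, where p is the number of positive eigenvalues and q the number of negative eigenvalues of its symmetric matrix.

(2, 1)

Write A = [[-11, -1, -5], [-1, 1, 1], [-5, 1, 1]].
Symmetric row and column elimination reduces A to a congruent diagonal form with pivots -11, 12/11, 4/3.
So there are 2 positive, 1 negative pivots.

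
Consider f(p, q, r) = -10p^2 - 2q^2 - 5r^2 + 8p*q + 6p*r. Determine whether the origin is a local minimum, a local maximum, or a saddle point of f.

local maximum

The Hessian at the origin is H = [[-20, 8, 6], [8, -4, 0], [6, 0, -10]].
Applying the same elementary operations to the rows and columns of H produces a congruent diagonal matrix with entries -20, -4/5, -1.
Counting signs: 3 negative.
H is negative definite, so the origin is a strict local maximum.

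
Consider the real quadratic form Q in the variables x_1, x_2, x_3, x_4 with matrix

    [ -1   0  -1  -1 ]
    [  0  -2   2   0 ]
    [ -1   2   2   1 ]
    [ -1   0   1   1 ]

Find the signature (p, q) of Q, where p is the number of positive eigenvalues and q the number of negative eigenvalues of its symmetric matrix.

Applying the same elementary operations to the rows and columns of A produces a congruent diagonal matrix with entries -1, -2, 5, 6/5.
Counting signs: 2 positive, 2 negative.

(2, 2)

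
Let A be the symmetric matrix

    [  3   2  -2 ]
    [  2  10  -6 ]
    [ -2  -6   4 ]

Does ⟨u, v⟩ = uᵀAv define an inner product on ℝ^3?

yes

Symmetric row and column elimination reduces A to a congruent diagonal form with pivots 3, 26/3, 2/13.
Counting signs: 3 positive.
Hence Q is positive definite.
⟨·,·⟩ is an inner product exactly when A is positive definite.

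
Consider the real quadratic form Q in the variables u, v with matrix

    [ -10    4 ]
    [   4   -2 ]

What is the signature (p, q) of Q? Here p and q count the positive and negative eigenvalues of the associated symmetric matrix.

Applying the same elementary operations to the rows and columns of A produces a congruent diagonal matrix with entries -10, -2/5.
So there are 2 negative pivots.

(0, 2)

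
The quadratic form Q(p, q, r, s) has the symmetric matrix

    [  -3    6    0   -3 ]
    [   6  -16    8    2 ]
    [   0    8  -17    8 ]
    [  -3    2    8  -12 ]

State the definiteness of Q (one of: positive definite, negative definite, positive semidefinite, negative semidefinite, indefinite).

Leading principal minors: Δ_1 = -3, Δ_2 = 12, Δ_3 = -12, Δ_4 = 60.
The signs alternate starting with Δ_1 < 0, so by Sylvester's criterion Q is negative definite.

negative definite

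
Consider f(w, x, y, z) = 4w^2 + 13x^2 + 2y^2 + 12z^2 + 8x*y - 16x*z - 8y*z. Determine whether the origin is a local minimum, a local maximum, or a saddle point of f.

local minimum

The Hessian at the origin is H = [[8, 0, 0, 0], [0, 26, 8, -16], [0, 8, 4, -8], [0, -16, -8, 24]].
An LDLᵀ factorisation of H has diagonal entries 8, 26, 20/13, 8.
So there are 4 positive pivots.
H is positive definite, so the origin is a strict local minimum.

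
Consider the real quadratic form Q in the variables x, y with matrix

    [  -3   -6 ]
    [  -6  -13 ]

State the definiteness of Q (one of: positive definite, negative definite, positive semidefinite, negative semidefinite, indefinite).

Leading principal minors: Δ_1 = -3, Δ_2 = 3.
The signs alternate starting with Δ_1 < 0, so by Sylvester's criterion Q is negative definite.

negative definite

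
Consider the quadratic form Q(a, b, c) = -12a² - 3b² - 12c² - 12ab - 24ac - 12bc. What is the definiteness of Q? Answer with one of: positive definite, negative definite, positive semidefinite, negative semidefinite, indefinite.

negative semidefinite

The associated matrix is A = [[-12, -6, -12], [-6, -3, -6], [-12, -6, -12]].
Row-reducing A symmetrically gives the diagonal entries -12, 0, 0.
That gives 1 negative, 2 zero pivots.
Hence Q is negative semidefinite.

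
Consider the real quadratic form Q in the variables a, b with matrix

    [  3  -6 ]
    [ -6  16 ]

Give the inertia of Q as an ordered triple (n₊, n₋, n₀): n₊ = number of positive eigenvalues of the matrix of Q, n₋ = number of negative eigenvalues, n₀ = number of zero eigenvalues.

Congruent diagonalization of A (simultaneous row and column reduction) yields pivots 3, 4.
That gives 2 positive pivots.

(2, 0, 0)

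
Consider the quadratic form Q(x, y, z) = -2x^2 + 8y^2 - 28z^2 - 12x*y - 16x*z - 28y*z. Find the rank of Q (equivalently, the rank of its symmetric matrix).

The symmetric matrix is A = [[-2, -6, -8], [-6, 8, -14], [-8, -14, -28]].
Symmetric row and column elimination reduces A to a congruent diagonal form with pivots -2, 26, 2/13.
That gives 2 positive, 1 negative pivots.
The rank is the number of nonzero pivots: 3.

3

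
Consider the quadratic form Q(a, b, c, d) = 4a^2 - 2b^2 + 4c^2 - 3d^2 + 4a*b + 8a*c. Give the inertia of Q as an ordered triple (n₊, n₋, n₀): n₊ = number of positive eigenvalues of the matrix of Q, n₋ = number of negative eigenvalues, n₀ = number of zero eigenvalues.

The symmetric matrix is A = [[4, 2, 4, 0], [2, -2, 0, 0], [4, 0, 4, 0], [0, 0, 0, -3]].
Row-reducing A symmetrically gives the diagonal entries 4, -3, 4/3, -3.
That gives 2 positive, 2 negative pivots.

(2, 2, 0)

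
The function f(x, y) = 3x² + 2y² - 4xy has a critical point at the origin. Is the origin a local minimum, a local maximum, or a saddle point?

local minimum

The Hessian at the origin is H = [[6, -4], [-4, 4]].
det H = 6·4 − (-4)² = 8 > 0 and H[1,1] = 6 > 0, so H is positive definite.
Therefore the origin is a local minimum.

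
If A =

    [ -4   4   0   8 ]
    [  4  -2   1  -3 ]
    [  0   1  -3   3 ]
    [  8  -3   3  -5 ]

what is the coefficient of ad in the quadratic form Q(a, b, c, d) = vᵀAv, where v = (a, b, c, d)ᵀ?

16

The coefficient of ad is A[1,4] + A[4,1] = 2·8 = 16.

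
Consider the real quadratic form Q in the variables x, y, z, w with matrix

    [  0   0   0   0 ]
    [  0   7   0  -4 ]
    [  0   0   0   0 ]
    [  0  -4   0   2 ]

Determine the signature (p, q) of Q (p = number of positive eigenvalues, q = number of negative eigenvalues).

(1, 1)

Row-reducing A symmetrically gives the diagonal entries 0, 7, 0, -2/7.
Counting signs: 1 positive, 1 negative, 2 zero.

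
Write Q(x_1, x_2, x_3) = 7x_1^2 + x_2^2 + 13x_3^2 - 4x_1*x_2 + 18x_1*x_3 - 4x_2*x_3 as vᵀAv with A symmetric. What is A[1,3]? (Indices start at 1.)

9

The coefficient of x_1·x_3 in Q is 18. For a symmetric A this equals A[1,3] + A[3,1] = 2·A[1,3].
So A[1,3] = 18/2 = 9.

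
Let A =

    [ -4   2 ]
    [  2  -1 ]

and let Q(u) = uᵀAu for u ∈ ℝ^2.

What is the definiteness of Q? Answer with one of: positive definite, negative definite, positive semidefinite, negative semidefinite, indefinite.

For the 2×2 matrix [[-4, 2], [2, -1]]: det = -4·-1 − (2)² = 0, trace = -5.
det = 0 so one eigenvalue is zero; the form is semidefinite with the sign of the trace.

negative semidefinite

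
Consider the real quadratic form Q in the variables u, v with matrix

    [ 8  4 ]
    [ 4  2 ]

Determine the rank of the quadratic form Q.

1

Applying the same elementary operations to the rows and columns of A produces a congruent diagonal matrix with entries 8, 0.
So there are 1 positive, 1 zero pivots.
The rank is the number of nonzero pivots: 1.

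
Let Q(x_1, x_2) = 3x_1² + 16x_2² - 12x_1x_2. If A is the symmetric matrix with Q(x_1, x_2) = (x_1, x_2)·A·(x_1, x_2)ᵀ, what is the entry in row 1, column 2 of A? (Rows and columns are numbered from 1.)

The coefficient of x_1·x_2 in Q is -12. For a symmetric A this equals A[1,2] + A[2,1] = 2·A[1,2].
So A[1,2] = -12/2 = -6.

-6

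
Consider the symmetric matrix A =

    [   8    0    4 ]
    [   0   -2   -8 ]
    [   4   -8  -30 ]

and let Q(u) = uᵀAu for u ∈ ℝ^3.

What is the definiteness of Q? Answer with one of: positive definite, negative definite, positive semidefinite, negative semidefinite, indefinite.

indefinite

Row-reducing A symmetrically gives the diagonal entries 8, -2, 0.
So there are 1 positive, 1 negative, 1 zero pivots.
Hence Q is indefinite.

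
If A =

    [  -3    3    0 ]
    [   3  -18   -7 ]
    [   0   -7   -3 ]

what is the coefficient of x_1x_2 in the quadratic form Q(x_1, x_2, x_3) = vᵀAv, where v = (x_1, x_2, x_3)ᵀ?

The coefficient of x_1x_2 is A[1,2] + A[2,1] = 2·3 = 6.

6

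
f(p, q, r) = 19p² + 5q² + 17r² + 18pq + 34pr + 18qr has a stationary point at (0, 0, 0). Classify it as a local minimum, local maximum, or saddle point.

The Hessian at the origin is H = [[38, 18, 34], [18, 10, 18], [34, 18, 34]].
Congruent diagonalization of H (simultaneous row and column reduction) yields pivots 38, 28/19, 8/7.
Counting signs: 3 positive.
H is positive definite, so the origin is a strict local minimum.

local minimum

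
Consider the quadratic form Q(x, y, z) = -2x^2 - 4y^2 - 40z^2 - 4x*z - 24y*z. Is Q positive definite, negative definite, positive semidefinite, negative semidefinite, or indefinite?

negative definite

The symmetric matrix of Q is A = [[-2, 0, -2], [0, -4, -12], [-2, -12, -40]].
Leading principal minors: Δ_1 = -2, Δ_2 = 8, Δ_3 = -16.
The signs alternate starting with Δ_1 < 0, so by Sylvester's criterion Q is negative definite.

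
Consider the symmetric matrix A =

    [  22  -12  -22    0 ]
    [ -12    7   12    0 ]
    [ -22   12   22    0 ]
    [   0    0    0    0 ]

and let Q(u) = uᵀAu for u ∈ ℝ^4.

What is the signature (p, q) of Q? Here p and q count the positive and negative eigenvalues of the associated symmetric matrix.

(2, 0)

Symmetric row and column elimination reduces A to a congruent diagonal form with pivots 22, 5/11, 0, 0.
That gives 2 positive, 2 zero pivots.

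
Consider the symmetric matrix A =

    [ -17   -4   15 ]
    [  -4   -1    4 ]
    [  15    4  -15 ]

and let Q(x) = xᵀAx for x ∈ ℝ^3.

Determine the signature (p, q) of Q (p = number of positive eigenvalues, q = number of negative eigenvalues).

Congruent diagonalization of A (simultaneous row and column reduction) yields pivots -17, -1/17, 2.
So there are 1 positive, 2 negative pivots.

(1, 2)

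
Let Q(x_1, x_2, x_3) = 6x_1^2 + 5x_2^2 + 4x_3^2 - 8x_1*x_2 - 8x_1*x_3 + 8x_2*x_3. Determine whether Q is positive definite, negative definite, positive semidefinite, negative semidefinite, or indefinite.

positive definite

The symmetric matrix of Q is A = [[6, -4, -4], [-4, 5, 4], [-4, 4, 4]].
Leading principal minors: Δ_1 = 6, Δ_2 = 14, Δ_3 = 8.
All leading principal minors are positive, so by Sylvester's criterion Q is positive definite.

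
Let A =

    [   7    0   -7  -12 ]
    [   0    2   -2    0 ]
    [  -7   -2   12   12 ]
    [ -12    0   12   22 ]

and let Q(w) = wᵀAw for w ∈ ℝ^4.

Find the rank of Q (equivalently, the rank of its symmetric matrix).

4

An LDLᵀ factorisation of A has diagonal entries 7, 2, 3, 10/7.
Counting signs: 4 positive.
The rank is the number of nonzero pivots: 4.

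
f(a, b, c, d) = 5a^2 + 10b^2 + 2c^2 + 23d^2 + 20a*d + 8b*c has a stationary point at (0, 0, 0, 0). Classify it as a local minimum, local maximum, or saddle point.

local minimum

The Hessian at the origin is H = [[10, 0, 0, 20], [0, 20, 8, 0], [0, 8, 4, 0], [20, 0, 0, 46]].
Row-reducing H symmetrically gives the diagonal entries 10, 20, 4/5, 6.
That gives 4 positive pivots.
H is positive definite, so the origin is a strict local minimum.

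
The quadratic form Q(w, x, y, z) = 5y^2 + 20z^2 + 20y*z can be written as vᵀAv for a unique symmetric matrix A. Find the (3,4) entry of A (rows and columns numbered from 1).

10

The coefficient of y·z in Q is 20. For a symmetric A this equals A[3,4] + A[4,3] = 2·A[3,4].
So A[3,4] = 20/2 = 10.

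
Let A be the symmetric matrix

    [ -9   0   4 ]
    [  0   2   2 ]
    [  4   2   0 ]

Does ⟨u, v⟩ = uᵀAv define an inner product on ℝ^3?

no

An LDLᵀ factorisation of A has diagonal entries -9, 2, -2/9.
So there are 1 positive, 2 negative pivots.
Hence Q is indefinite.
⟨·,·⟩ is an inner product exactly when A is positive definite.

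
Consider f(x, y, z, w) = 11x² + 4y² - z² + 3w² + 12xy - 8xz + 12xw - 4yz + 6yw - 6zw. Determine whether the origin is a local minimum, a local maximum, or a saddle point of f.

The Hessian at the origin is H = [[22, 12, -8, 12], [12, 8, -4, 6], [-8, -4, -2, -6], [12, 6, -6, 6]].
Row-reducing H symmetrically gives the diagonal entries 22, 16/11, -5, -3/10.
That gives 2 positive, 2 negative pivots.
H is indefinite, so the origin is a saddle point.

saddle point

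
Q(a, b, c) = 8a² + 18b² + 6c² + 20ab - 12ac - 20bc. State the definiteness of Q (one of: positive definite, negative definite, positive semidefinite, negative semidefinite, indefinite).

positive definite

The symmetric matrix of Q is A = [[8, 10, -6], [10, 18, -10], [-6, -10, 6]].
Leading principal minors: Δ_1 = 8, Δ_2 = 44, Δ_3 = 16.
All leading principal minors are positive, so by Sylvester's criterion Q is positive definite.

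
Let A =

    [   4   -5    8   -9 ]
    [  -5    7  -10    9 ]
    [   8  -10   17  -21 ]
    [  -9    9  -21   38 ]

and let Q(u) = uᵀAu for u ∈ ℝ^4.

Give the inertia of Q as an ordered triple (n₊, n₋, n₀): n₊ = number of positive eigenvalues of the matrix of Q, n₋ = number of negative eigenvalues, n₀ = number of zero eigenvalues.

Row-reducing A symmetrically gives the diagonal entries 4, 3/4, 1, 2.
Counting signs: 4 positive.

(4, 0, 0)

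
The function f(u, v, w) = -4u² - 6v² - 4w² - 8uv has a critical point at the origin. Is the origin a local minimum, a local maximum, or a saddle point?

The Hessian at the origin is H = [[-8, -8, 0], [-8, -12, 0], [0, 0, -8]].
An LDLᵀ factorisation of H has diagonal entries -8, -4, -8.
That gives 3 negative pivots.
H is negative definite, so the origin is a strict local maximum.

local maximum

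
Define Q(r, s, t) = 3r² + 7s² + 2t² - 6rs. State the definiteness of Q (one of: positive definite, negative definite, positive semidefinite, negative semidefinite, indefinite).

Write A = [[3, -3, 0], [-3, 7, 0], [0, 0, 2]].
Row-reducing A symmetrically gives the diagonal entries 3, 4, 2.
So there are 3 positive pivots.
Hence Q is positive definite.

positive definite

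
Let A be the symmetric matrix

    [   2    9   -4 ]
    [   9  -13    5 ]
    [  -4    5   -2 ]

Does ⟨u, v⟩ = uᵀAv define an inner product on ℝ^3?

no

Congruent diagonalization of A (simultaneous row and column reduction) yields pivots 2, -107/2, -12/107.
So there are 1 positive, 2 negative pivots.
Hence Q is indefinite.
⟨·,·⟩ is an inner product exactly when A is positive definite.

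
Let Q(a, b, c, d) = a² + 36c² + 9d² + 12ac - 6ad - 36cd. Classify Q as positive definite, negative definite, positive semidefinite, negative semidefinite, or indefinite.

positive semidefinite

The associated matrix is A = [[1, 0, 6, -3], [0, 0, 0, 0], [6, 0, 36, -18], [-3, 0, -18, 9]].
Symmetric row and column elimination reduces A to a congruent diagonal form with pivots 1, 0, 0, 0.
That gives 1 positive, 3 zero pivots.
Hence Q is positive semidefinite.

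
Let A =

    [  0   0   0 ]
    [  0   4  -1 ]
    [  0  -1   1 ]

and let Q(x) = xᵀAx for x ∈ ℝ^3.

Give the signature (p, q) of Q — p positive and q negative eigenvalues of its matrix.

(2, 0)

Applying the same elementary operations to the rows and columns of A produces a congruent diagonal matrix with entries 0, 4, 3/4.
That gives 2 positive, 1 zero pivots.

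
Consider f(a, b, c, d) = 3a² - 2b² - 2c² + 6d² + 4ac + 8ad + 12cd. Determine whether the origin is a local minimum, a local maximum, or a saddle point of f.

The Hessian at the origin is H = [[6, 0, 4, 8], [0, -4, 0, 0], [4, 0, -4, 12], [8, 0, 12, 12]].
Row-reducing H symmetrically gives the diagonal entries 6, -4, -20/3, 8.
Counting signs: 2 positive, 2 negative.
H is indefinite, so the origin is a saddle point.

saddle point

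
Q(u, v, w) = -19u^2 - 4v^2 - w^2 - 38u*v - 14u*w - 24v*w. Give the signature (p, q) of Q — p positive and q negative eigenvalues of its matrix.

Write A = [[-19, -19, -7], [-19, -4, -12], [-7, -12, -1]].
Applying the same elementary operations to the rows and columns of A produces a congruent diagonal matrix with entries -19, 15, -5/57.
That gives 1 positive, 2 negative pivots.

(1, 2)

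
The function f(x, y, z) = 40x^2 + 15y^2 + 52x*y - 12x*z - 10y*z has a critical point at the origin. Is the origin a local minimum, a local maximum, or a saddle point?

The Hessian at the origin is H = [[80, 52, -12], [52, 30, -10], [-12, -10, 0]].
Symmetric row and column elimination reduces H to a congruent diagonal form with pivots 80, -19/5, -10/19.
That gives 1 positive, 2 negative pivots.
H is indefinite, so the origin is a saddle point.

saddle point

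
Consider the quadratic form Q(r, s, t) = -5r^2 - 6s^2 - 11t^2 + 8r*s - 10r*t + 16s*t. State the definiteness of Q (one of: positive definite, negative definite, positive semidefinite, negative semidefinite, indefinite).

negative definite

The symmetric matrix of Q is A = [[-5, 4, -5], [4, -6, 8], [-5, 8, -11]].
Leading principal minors: Δ_1 = -5, Δ_2 = 14, Δ_3 = -4.
The signs alternate starting with Δ_1 < 0, so by Sylvester's criterion Q is negative definite.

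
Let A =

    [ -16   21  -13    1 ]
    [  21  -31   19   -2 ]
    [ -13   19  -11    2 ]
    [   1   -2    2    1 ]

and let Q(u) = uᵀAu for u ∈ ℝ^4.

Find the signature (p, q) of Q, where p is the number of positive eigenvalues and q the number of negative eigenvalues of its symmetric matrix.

(2, 2)

Symmetric row and column elimination reduces A to a congruent diagonal form with pivots -16, -55/16, 36/55, 2/9.
Counting signs: 2 positive, 2 negative.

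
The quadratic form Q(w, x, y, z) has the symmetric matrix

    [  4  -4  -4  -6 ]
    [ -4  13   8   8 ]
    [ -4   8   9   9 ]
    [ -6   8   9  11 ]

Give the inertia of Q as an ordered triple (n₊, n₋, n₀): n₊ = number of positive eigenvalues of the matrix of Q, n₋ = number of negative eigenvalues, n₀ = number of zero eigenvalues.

(4, 0, 0)

Applying the same elementary operations to the rows and columns of A produces a congruent diagonal matrix with entries 4, 9, 29/9, 5/29.
So there are 4 positive pivots.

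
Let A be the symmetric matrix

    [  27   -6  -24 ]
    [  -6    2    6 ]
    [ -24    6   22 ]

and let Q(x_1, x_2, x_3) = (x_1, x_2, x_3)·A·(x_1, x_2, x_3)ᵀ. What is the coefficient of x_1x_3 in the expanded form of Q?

The coefficient of x_1x_3 is A[1,3] + A[3,1] = 2·(-24) = -48.

-48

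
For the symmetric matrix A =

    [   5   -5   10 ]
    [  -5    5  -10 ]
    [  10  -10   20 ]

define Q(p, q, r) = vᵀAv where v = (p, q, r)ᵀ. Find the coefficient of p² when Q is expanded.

5

The coefficient of p² is the diagonal entry A[1,1] = 5.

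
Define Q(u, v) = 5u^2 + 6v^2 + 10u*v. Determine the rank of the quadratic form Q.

Write A = [[5, 5], [5, 6]].
Applying the same elementary operations to the rows and columns of A produces a congruent diagonal matrix with entries 5, 1.
That gives 2 positive pivots.
The rank is the number of nonzero pivots: 2.

2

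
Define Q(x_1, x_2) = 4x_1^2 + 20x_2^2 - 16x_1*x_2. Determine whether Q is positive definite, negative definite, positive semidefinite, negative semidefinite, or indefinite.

The symmetric matrix of Q is [[4, -8], [-8, 20]].
For the 2×2 matrix [[4, -8], [-8, 20]]: det = 4·20 − (-8)² = 16, trace = 24.
det > 0 so both eigenvalues share the sign of the trace; trace = 24 > 0 ⇒ both positive.

positive definite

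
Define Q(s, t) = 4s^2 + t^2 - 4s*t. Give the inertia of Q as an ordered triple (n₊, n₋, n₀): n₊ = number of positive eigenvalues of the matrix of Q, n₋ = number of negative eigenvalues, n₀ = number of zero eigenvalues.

(1, 0, 1)

The associated matrix is A = [[4, -2], [-2, 1]].
Symmetric row and column elimination reduces A to a congruent diagonal form with pivots 4, 0.
Counting signs: 1 positive, 1 zero.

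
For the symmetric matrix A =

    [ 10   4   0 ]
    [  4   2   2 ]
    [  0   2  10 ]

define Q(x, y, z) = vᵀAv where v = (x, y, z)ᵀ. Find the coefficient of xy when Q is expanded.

The coefficient of xy is A[1,2] + A[2,1] = 2·4 = 8.

8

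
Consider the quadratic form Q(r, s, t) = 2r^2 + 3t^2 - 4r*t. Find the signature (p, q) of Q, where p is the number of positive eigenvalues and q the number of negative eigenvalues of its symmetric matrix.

(2, 0)

The associated matrix is A = [[2, 0, -2], [0, 0, 0], [-2, 0, 3]].
Symmetric row and column elimination reduces A to a congruent diagonal form with pivots 2, 0, 1.
That gives 2 positive, 1 zero pivots.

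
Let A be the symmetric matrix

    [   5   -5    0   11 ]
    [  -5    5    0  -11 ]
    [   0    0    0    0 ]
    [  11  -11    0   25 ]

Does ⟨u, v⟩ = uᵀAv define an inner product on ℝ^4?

no

Row-reducing A symmetrically gives the diagonal entries 5, 0, 0, 4/5.
Counting signs: 2 positive, 2 zero.
Hence Q is positive semidefinite.
⟨·,·⟩ is an inner product exactly when A is positive definite.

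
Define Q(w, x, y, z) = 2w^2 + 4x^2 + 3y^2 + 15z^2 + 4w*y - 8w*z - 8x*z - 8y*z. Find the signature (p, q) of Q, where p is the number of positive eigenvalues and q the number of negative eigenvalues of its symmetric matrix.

The associated matrix is A = [[2, 0, 2, -4], [0, 4, 0, -4], [2, 0, 3, -4], [-4, -4, -4, 15]].
Congruent diagonalization of A (simultaneous row and column reduction) yields pivots 2, 4, 1, 3.
That gives 4 positive pivots.

(4, 0)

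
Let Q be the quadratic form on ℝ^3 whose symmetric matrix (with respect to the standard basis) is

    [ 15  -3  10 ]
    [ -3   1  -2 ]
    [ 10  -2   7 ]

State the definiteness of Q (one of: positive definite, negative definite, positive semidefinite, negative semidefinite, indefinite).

positive definite

Symmetric row and column elimination reduces A to a congruent diagonal form with pivots 15, 2/5, 1/3.
Counting signs: 3 positive.
Hence Q is positive definite.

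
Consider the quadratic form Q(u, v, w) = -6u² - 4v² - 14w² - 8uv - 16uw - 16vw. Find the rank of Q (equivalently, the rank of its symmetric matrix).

The symmetric matrix is A = [[-6, -4, -8], [-4, -4, -8], [-8, -8, -14]].
Congruent diagonalization of A (simultaneous row and column reduction) yields pivots -6, -4/3, 2.
Counting signs: 1 positive, 2 negative.
The rank is the number of nonzero pivots: 3.

3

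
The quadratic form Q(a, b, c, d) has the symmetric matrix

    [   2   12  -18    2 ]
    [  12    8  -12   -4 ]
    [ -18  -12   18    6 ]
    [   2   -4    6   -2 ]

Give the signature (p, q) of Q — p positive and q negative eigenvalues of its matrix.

Symmetric row and column elimination reduces A to a congruent diagonal form with pivots 2, -64, 0, 0.
That gives 1 positive, 1 negative, 2 zero pivots.

(1, 1)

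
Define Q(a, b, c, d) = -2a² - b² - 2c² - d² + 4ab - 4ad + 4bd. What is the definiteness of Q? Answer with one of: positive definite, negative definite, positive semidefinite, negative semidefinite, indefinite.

The associated matrix is A = [[-2, 2, 0, -2], [2, -1, 0, 2], [0, 0, -2, 0], [-2, 2, 0, -1]].
An LDLᵀ factorisation of A has diagonal entries -2, 1, -2, 1.
Counting signs: 2 positive, 2 negative.
Hence Q is indefinite.

indefinite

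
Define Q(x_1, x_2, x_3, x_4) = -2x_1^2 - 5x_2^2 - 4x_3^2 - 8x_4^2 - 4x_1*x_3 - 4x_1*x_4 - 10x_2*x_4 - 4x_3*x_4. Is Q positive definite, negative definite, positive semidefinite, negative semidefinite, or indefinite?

negative definite

The associated matrix is A = [[-2, 0, -2, -2], [0, -5, 0, -5], [-2, 0, -4, -2], [-2, -5, -2, -8]].
Symmetric row and column elimination reduces A to a congruent diagonal form with pivots -2, -5, -2, -1.
Counting signs: 4 negative.
Hence Q is negative definite.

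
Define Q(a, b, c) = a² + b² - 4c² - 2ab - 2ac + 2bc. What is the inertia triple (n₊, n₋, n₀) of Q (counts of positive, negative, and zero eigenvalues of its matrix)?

Write A = [[1, -1, -1], [-1, 1, 1], [-1, 1, -4]].
Applying the same elementary operations to the rows and columns of A produces a congruent diagonal matrix with entries 1, 0, -5.
So there are 1 positive, 1 negative, 1 zero pivots.

(1, 1, 1)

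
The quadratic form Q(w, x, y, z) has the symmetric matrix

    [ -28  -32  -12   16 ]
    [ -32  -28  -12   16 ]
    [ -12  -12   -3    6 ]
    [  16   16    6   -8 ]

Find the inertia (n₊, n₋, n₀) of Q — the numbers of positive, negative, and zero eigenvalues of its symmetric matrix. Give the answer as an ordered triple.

(3, 1, 0)

Row-reducing A symmetrically gives the diagonal entries -28, 60/7, 9/5, 4/9.
That gives 3 positive, 1 negative pivots.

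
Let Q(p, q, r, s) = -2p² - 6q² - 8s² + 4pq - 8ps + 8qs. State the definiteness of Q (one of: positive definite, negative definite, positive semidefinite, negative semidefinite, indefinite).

The symmetric matrix is A = [[-2, 2, 0, -4], [2, -6, 0, 4], [0, 0, 0, 0], [-4, 4, 0, -8]].
Congruent diagonalization of A (simultaneous row and column reduction) yields pivots -2, -4, 0, 0.
Counting signs: 2 negative, 2 zero.
Hence Q is negative semidefinite.

negative semidefinite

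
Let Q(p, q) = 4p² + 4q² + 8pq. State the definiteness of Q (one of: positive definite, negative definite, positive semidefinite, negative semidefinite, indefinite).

Write A = [[4, 4], [4, 4]].
Symmetric row and column elimination reduces A to a congruent diagonal form with pivots 4, 0.
Counting signs: 1 positive, 1 zero.
Hence Q is positive semidefinite.

positive semidefinite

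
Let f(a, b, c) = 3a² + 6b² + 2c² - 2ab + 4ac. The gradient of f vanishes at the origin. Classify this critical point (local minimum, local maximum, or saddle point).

local minimum

The Hessian at the origin is H = [[6, -2, 4], [-2, 12, 0], [4, 0, 4]].
Congruent diagonalization of H (simultaneous row and column reduction) yields pivots 6, 34/3, 20/17.
Counting signs: 3 positive.
H is positive definite, so the origin is a strict local minimum.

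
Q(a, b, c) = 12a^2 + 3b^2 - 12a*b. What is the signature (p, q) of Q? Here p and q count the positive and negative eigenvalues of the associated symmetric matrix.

(1, 0)

The associated matrix is A = [[12, -6, 0], [-6, 3, 0], [0, 0, 0]].
Row-reducing A symmetrically gives the diagonal entries 12, 0, 0.
Counting signs: 1 positive, 2 zero.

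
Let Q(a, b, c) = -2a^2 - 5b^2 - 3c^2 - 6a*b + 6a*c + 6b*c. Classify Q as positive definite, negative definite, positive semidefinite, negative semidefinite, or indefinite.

indefinite

Write A = [[-2, -3, 3], [-3, -5, 3], [3, 3, -3]].
Congruent diagonalization of A (simultaneous row and column reduction) yields pivots -2, -1/2, 6.
That gives 1 positive, 2 negative pivots.
Hence Q is indefinite.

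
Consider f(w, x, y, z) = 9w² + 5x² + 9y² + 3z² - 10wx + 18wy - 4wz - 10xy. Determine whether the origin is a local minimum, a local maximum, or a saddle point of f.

The Hessian at the origin is H = [[18, -10, 18, -4], [-10, 10, -10, 0], [18, -10, 18, 0], [-4, 0, 0, 6]].
H is indefinite, so the origin is a saddle point.

saddle point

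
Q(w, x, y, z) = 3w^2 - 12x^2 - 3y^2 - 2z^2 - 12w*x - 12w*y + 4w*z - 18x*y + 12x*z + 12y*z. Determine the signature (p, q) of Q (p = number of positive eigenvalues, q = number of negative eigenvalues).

The symmetric matrix is A = [[3, -6, -6, 2], [-6, -12, -9, 6], [-6, -9, -3, 6], [2, 6, 6, -2]].
An LDLᵀ factorisation of A has diagonal entries 3, -24, 27/8, 10/27.
That gives 3 positive, 1 negative pivots.

(3, 1)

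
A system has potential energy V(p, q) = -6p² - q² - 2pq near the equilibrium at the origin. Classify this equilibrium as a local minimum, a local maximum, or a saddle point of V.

The Hessian at the origin is H = [[-12, -2], [-2, -2]].
det H = -12·-2 − (-2)² = 20 > 0 and H[1,1] = -12 < 0, so H is negative definite.
Therefore the origin is a local maximum.

local maximum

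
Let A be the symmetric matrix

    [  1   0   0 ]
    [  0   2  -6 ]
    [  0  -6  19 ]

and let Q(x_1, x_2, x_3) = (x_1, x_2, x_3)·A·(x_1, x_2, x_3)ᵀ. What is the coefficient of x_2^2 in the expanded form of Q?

2

The coefficient of x_2^2 is the diagonal entry A[2,2] = 2.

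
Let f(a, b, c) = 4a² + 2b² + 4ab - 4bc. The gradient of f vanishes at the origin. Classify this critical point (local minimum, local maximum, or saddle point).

The Hessian at the origin is H = [[8, 4, 0], [4, 4, -4], [0, -4, 0]].
Row-reducing H symmetrically gives the diagonal entries 8, 2, -8.
Counting signs: 2 positive, 1 negative.
H is indefinite, so the origin is a saddle point.

saddle point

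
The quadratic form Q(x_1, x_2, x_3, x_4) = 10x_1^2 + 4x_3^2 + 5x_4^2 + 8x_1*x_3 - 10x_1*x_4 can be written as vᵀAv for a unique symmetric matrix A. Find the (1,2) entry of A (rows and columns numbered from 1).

The coefficient of x_1·x_2 in Q is 0. For a symmetric A this equals A[1,2] + A[2,1] = 2·A[1,2].
So A[1,2] = 0/2 = 0.

0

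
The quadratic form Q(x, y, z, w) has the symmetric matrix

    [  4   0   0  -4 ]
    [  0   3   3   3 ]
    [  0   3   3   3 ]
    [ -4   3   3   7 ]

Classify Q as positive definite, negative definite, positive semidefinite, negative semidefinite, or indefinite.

Row-reducing A symmetrically gives the diagonal entries 4, 3, 0, 0.
That gives 2 positive, 2 zero pivots.
Hence Q is positive semidefinite.

positive semidefinite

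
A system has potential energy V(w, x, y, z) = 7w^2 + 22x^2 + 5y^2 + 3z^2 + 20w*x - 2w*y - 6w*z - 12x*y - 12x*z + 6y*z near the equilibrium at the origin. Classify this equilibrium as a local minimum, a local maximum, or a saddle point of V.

The Hessian at the origin is H = [[14, 20, -2, -6], [20, 44, -12, -12], [-2, -12, 10, 6], [-6, -12, 6, 6]].
An LDLᵀ factorisation of H has diagonal entries 14, 108/7, 116/27, 12/29.
That gives 4 positive pivots.
H is positive definite, so the origin is a strict local minimum.

local minimum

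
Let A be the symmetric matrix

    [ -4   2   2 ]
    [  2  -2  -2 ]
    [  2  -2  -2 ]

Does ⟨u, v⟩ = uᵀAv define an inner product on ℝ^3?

no

Symmetric row and column elimination reduces A to a congruent diagonal form with pivots -4, -1, 0.
So there are 2 negative, 1 zero pivots.
Hence Q is negative semidefinite.
⟨·,·⟩ is an inner product exactly when A is positive definite.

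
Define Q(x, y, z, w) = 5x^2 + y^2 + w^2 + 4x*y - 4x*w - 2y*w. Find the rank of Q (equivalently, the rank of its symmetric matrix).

2

The associated matrix is A = [[5, 2, 0, -2], [2, 1, 0, -1], [0, 0, 0, 0], [-2, -1, 0, 1]].
Symmetric row and column elimination reduces A to a congruent diagonal form with pivots 5, 1/5, 0, 0.
Counting signs: 2 positive, 2 zero.
The rank is the number of nonzero pivots: 2.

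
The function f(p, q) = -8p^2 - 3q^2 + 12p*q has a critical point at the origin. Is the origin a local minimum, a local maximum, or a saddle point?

The Hessian at the origin is H = [[-16, 12], [12, -6]].
det H = -16·-6 − (12)² = -48 < 0, so H is indefinite.
Therefore the origin is a saddle point.

saddle point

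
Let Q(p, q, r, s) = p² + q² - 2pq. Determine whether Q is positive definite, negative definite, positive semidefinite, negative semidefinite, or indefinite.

positive semidefinite

Write A = [[1, -1, 0, 0], [-1, 1, 0, 0], [0, 0, 0, 0], [0, 0, 0, 0]].
Symmetric row and column elimination reduces A to a congruent diagonal form with pivots 1, 0, 0, 0.
So there are 1 positive, 3 zero pivots.
Hence Q is positive semidefinite.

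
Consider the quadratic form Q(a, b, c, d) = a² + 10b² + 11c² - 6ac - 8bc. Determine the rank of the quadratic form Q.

Write A = [[1, 0, -3, 0], [0, 10, -4, 0], [-3, -4, 11, 0], [0, 0, 0, 0]].
Row-reducing A symmetrically gives the diagonal entries 1, 10, 2/5, 0.
That gives 3 positive, 1 zero pivots.
The rank is the number of nonzero pivots: 3.

3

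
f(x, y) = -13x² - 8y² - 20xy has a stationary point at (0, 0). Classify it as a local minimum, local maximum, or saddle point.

local maximum

The Hessian at the origin is H = [[-26, -20], [-20, -16]].
det H = -26·-16 − (-20)² = 16 > 0 and H[1,1] = -26 < 0, so H is negative definite.
Therefore the origin is a local maximum.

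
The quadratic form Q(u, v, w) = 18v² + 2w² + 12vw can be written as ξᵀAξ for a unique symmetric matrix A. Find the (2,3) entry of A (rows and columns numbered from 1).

The coefficient of v·w in Q is 12. For a symmetric A this equals A[2,3] + A[3,2] = 2·A[2,3].
So A[2,3] = 12/2 = 6.

6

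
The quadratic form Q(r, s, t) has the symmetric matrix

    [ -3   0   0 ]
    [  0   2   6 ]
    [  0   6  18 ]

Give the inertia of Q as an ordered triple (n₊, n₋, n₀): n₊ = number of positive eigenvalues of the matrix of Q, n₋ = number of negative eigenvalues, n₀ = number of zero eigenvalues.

Applying the same elementary operations to the rows and columns of A produces a congruent diagonal matrix with entries -3, 2, 0.
Counting signs: 1 positive, 1 negative, 1 zero.

(1, 1, 1)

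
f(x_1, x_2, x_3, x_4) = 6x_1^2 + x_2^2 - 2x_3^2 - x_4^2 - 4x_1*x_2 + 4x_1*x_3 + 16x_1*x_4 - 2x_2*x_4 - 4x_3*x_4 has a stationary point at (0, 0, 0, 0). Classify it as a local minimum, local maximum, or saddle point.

The Hessian at the origin is H = [[12, -4, 4, 16], [-4, 2, 0, -2], [4, 0, -4, -4], [16, -2, -4, -2]].
Applying the same elementary operations to the rows and columns of H produces a congruent diagonal matrix with entries 12, 2/3, -8, -8.
So there are 2 positive, 2 negative pivots.
H is indefinite, so the origin is a saddle point.

saddle point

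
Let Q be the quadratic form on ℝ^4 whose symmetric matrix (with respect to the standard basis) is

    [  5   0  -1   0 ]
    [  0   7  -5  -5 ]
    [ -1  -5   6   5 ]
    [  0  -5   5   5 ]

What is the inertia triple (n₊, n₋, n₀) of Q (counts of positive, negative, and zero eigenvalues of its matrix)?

An LDLᵀ factorisation of A has diagonal entries 5, 7, 78/35, 20/39.
So there are 4 positive pivots.

(4, 0, 0)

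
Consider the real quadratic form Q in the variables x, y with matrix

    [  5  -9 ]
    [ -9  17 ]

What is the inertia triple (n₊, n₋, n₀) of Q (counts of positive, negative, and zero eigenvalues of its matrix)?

Row-reducing A symmetrically gives the diagonal entries 5, 4/5.
Counting signs: 2 positive.

(2, 0, 0)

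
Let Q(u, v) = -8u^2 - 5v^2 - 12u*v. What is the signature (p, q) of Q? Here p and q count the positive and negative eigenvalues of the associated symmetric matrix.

(0, 2)

The symmetric matrix is A = [[-8, -6], [-6, -5]].
Applying the same elementary operations to the rows and columns of A produces a congruent diagonal matrix with entries -8, -1/2.
Counting signs: 2 negative.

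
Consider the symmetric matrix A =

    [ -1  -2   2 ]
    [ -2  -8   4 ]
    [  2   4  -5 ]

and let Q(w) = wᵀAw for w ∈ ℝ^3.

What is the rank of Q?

Congruent diagonalization of A (simultaneous row and column reduction) yields pivots -1, -4, -1.
So there are 3 negative pivots.
The rank is the number of nonzero pivots: 3.

3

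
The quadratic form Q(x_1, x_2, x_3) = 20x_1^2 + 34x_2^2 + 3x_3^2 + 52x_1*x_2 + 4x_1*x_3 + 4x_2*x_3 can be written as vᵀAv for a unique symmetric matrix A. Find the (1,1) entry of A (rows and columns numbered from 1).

20

The coefficient of x_1^2 in Q is 20, and that is exactly A[1,1].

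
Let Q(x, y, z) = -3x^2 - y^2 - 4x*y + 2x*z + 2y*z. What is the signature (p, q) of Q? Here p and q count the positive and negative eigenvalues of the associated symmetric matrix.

The symmetric matrix is A = [[-3, -2, 1], [-2, -1, 1], [1, 1, 0]].
Row-reducing A symmetrically gives the diagonal entries -3, 1/3, 0.
So there are 1 positive, 1 negative, 1 zero pivots.

(1, 1)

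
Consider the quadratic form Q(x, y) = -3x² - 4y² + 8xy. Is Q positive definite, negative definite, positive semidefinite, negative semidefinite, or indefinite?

The associated matrix is A = [[-3, 4], [4, -4]].
An LDLᵀ factorisation of A has diagonal entries -3, 4/3.
So there are 1 positive, 1 negative pivots.
Hence Q is indefinite.

indefinite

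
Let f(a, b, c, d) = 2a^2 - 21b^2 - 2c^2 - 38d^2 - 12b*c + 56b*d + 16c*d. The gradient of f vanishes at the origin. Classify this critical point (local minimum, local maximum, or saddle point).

saddle point

The Hessian at the origin is H = [[4, 0, 0, 0], [0, -42, -12, 56], [0, -12, -4, 16], [0, 56, 16, -76]].
Applying the same elementary operations to the rows and columns of H produces a congruent diagonal matrix with entries 4, -42, -4/7, -4/3.
Counting signs: 1 positive, 3 negative.
H is indefinite, so the origin is a saddle point.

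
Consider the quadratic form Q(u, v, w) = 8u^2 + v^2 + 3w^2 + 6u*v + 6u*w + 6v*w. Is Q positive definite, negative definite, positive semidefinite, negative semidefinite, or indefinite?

indefinite

The associated matrix is A = [[8, 3, 3], [3, 1, 3], [3, 3, 3]].
Symmetric row and column elimination reduces A to a congruent diagonal form with pivots 8, -1/8, 30.
So there are 2 positive, 1 negative pivots.
Hence Q is indefinite.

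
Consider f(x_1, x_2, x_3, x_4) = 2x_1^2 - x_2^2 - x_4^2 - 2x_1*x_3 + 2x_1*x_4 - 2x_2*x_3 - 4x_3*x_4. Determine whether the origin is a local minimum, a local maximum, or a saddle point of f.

The Hessian at the origin is H = [[4, 0, -2, 2], [0, -2, -2, 0], [-2, -2, 0, -4], [2, 0, -4, -2]].
Row-reducing H symmetrically gives the diagonal entries 4, -2, 1, -12.
Counting signs: 2 positive, 2 negative.
H is indefinite, so the origin is a saddle point.

saddle point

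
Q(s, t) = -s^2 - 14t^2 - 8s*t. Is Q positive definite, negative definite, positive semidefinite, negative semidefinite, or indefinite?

indefinite

The symmetric matrix is A = [[-1, -4], [-4, -14]].
Symmetric row and column elimination reduces A to a congruent diagonal form with pivots -1, 2.
Counting signs: 1 positive, 1 negative.
Hence Q is indefinite.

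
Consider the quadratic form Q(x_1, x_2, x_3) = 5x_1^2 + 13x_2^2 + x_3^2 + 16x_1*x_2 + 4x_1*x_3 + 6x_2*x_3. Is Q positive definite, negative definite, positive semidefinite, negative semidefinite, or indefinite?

positive semidefinite

Write A = [[5, 8, 2], [8, 13, 3], [2, 3, 1]].
Row-reducing A symmetrically gives the diagonal entries 5, 1/5, 0.
Counting signs: 2 positive, 1 zero.
Hence Q is positive semidefinite.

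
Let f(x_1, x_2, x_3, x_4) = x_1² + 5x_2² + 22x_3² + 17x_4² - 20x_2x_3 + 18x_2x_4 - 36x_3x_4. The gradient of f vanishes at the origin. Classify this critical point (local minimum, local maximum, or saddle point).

local minimum

The Hessian at the origin is H = [[2, 0, 0, 0], [0, 10, -20, 18], [0, -20, 44, -36], [0, 18, -36, 34]].
Row-reducing H symmetrically gives the diagonal entries 2, 10, 4, 8/5.
That gives 4 positive pivots.
H is positive definite, so the origin is a strict local minimum.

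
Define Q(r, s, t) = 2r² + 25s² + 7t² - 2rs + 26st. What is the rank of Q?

3

Write A = [[2, -1, 0], [-1, 25, 13], [0, 13, 7]].
Applying the same elementary operations to the rows and columns of A produces a congruent diagonal matrix with entries 2, 49/2, 5/49.
So there are 3 positive pivots.
The rank is the number of nonzero pivots: 3.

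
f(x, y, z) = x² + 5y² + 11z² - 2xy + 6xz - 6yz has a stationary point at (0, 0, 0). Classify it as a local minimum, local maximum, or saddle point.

local minimum

The Hessian at the origin is H = [[2, -2, 6], [-2, 10, -6], [6, -6, 22]].
Row-reducing H symmetrically gives the diagonal entries 2, 8, 4.
That gives 3 positive pivots.
H is positive definite, so the origin is a strict local minimum.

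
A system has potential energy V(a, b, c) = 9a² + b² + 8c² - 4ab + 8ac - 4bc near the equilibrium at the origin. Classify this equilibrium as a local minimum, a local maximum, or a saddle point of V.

The Hessian at the origin is H = [[18, -4, 8], [-4, 2, -4], [8, -4, 16]].
Applying the same elementary operations to the rows and columns of H produces a congruent diagonal matrix with entries 18, 10/9, 8.
Counting signs: 3 positive.
H is positive definite, so the origin is a strict local minimum.

local minimum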